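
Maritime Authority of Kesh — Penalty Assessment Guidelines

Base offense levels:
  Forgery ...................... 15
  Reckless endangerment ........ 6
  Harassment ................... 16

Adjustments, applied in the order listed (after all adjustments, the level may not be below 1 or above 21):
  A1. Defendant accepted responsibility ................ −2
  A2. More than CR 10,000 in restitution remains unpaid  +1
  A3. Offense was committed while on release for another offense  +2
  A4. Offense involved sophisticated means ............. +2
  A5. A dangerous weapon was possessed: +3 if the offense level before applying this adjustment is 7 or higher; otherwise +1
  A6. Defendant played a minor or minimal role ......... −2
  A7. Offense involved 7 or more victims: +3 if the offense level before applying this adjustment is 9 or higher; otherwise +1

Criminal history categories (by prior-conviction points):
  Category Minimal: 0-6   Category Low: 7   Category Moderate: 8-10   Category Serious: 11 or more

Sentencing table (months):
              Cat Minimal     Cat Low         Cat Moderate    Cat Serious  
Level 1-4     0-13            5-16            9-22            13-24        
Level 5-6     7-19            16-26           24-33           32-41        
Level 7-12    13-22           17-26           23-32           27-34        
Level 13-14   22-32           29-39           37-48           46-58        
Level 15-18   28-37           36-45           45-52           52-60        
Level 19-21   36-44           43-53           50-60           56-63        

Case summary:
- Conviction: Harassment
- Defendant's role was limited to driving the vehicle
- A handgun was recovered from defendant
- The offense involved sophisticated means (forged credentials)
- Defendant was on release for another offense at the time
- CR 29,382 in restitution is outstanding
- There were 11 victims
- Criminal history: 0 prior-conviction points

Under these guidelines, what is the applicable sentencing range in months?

Base offense level for harassment: 16.
A1 does not apply.
A2 applies: 16 + 1 = 17.
A3 applies: 17 + 2 = 19.
A4 applies: 19 + 2 = 21.
A5 applies (level before this adjustment is 21 ≥ 7, so +3): 21 + 3 = 24.
A6 applies: 24 − 2 = 22.
A7 applies (level before this adjustment is 22 ≥ 9, so +3): 22 + 3 = 25.
Level 25 exceeds the maximum of 21; capped at 21.
Final offense level: 21.
Criminal history: 0 prior points → Category Minimal (0-6).
Level 21 falls in the 19-21 band.
Grid: Level 19-21 × Category Minimal = 36-44 months.

36-44 months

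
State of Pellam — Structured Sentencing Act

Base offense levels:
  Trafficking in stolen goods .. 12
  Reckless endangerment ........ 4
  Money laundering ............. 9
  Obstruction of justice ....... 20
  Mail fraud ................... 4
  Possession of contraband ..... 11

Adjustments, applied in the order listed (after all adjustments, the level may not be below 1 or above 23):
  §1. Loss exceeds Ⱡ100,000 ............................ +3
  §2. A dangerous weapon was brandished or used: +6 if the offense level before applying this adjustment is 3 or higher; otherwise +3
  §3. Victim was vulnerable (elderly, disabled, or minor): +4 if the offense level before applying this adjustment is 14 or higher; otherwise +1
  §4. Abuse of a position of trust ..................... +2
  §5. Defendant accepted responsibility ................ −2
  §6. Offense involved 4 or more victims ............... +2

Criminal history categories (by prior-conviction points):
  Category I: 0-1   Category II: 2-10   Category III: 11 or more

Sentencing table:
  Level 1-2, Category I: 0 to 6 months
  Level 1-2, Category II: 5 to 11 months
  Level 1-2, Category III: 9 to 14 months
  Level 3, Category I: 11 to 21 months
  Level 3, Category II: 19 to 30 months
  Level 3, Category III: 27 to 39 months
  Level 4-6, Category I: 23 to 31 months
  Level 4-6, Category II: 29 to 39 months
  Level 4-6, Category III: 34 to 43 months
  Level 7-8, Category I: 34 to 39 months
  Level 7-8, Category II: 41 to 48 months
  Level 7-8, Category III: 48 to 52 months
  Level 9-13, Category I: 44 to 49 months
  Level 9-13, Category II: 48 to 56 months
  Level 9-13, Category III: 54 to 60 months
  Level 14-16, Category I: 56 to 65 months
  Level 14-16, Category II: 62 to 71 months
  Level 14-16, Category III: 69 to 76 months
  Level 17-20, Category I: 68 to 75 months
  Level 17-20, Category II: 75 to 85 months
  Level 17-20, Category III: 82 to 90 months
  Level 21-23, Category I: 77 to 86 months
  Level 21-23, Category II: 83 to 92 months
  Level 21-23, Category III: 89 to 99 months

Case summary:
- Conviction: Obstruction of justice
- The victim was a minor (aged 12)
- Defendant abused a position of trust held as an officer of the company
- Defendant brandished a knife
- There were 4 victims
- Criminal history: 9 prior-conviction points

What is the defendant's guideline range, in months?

83-92 months

Base offense level for obstruction of justice: 20.
§1 does not apply.
§2 applies (level before this adjustment is 20 ≥ 3, so +6): 20 + 6 = 26.
§3 applies (level before this adjustment is 26 ≥ 14, so +4): 26 + 4 = 30.
§4 applies: 30 + 2 = 32.
§5 does not apply.
§6 applies: 32 + 2 = 34.
Level 34 exceeds the maximum of 23; capped at 23.
Final offense level: 23.
Criminal history: 9 prior points → Category II (2-10).
Level 23 falls in the 21-23 band.
Grid: Level 21-23 × Category II = 83-92 months.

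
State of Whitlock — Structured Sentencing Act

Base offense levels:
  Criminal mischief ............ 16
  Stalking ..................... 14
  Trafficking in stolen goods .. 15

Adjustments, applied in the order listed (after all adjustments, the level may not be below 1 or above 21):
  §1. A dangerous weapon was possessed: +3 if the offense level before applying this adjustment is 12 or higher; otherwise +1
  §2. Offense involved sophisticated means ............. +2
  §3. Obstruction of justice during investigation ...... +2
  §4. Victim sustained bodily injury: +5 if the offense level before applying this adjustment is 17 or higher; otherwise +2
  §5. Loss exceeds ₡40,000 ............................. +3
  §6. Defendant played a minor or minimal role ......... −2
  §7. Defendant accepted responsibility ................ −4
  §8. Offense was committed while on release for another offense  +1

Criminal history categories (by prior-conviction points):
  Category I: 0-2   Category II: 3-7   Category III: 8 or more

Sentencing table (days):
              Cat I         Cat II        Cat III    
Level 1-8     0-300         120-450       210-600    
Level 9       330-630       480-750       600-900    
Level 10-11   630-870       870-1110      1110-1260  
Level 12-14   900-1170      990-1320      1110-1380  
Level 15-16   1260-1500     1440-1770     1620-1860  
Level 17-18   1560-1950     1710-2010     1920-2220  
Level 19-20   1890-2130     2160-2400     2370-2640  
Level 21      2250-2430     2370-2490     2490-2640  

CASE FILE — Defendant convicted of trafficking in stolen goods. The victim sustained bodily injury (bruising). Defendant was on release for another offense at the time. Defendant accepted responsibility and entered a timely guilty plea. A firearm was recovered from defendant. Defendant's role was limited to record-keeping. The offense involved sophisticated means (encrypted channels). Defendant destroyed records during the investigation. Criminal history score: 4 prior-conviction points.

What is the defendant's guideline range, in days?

2370-2490 days

Base offense level for trafficking in stolen goods: 15.
§1 applies (level before this adjustment is 15 ≥ 12, so +3): 15 + 3 = 18.
§2 applies: 18 + 2 = 20.
§3 applies: 20 + 2 = 22.
§4 applies (level before this adjustment is 22 ≥ 17, so +5): 22 + 5 = 27.
§6 applies: 27 − 2 = 25.
§7 applies: 25 − 4 = 21.
§8 applies: 21 + 1 = 22.
Level 22 exceeds the maximum of 21; capped at 21.
Final offense level: 21.
Criminal history: 4 prior points → Category II (3-7).
Level 21 falls in the 21 band.
Grid: Level 21 × Category II = 2370-2490 days.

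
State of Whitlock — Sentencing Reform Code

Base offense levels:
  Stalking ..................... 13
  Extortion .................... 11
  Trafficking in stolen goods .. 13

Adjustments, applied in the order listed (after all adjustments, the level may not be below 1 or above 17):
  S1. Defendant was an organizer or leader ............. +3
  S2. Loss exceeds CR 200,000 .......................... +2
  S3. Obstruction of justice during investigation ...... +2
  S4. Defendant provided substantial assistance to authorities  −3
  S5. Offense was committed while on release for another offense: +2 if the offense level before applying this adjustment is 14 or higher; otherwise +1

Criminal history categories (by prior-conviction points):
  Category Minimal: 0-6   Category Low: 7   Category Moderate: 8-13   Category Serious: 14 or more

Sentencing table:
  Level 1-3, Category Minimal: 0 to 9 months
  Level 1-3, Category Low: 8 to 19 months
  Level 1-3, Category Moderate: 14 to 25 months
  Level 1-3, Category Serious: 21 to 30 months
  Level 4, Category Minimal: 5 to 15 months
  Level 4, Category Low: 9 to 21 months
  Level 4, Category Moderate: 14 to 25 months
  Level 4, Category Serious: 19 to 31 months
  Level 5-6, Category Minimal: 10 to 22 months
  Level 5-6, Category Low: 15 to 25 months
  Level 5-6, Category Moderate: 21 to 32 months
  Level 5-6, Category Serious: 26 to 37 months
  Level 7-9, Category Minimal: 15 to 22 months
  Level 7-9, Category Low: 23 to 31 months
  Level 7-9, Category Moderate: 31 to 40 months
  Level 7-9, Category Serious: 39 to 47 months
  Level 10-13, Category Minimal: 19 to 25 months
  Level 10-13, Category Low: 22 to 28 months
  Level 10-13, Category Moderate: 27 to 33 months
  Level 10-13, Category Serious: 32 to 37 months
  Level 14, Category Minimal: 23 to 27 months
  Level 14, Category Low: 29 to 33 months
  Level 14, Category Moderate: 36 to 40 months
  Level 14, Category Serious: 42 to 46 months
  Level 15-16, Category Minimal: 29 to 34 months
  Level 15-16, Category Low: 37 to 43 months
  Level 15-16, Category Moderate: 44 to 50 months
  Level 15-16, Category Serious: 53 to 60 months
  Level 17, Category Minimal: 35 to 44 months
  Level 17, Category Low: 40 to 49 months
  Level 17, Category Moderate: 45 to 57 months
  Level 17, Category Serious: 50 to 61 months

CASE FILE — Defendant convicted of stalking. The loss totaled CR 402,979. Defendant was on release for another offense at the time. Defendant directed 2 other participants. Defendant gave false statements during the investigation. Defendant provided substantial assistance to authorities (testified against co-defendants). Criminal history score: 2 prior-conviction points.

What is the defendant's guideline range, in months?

35-44 months

Base offense level for stalking: 13.
S1 applies: 13 + 3 = 16.
S2 applies: 16 + 2 = 18.
S3 applies: 18 + 2 = 20.
S4 applies: 20 − 3 = 17.
S5 applies (level before this adjustment is 17 ≥ 14, so +2): 17 + 2 = 19.
Level 19 exceeds the maximum of 17; capped at 17.
Final offense level: 17.
Criminal history: 2 prior points → Category Minimal (0-6).
Level 17 falls in the 17 band.
Grid: Level 17 × Category Minimal = 35-44 months.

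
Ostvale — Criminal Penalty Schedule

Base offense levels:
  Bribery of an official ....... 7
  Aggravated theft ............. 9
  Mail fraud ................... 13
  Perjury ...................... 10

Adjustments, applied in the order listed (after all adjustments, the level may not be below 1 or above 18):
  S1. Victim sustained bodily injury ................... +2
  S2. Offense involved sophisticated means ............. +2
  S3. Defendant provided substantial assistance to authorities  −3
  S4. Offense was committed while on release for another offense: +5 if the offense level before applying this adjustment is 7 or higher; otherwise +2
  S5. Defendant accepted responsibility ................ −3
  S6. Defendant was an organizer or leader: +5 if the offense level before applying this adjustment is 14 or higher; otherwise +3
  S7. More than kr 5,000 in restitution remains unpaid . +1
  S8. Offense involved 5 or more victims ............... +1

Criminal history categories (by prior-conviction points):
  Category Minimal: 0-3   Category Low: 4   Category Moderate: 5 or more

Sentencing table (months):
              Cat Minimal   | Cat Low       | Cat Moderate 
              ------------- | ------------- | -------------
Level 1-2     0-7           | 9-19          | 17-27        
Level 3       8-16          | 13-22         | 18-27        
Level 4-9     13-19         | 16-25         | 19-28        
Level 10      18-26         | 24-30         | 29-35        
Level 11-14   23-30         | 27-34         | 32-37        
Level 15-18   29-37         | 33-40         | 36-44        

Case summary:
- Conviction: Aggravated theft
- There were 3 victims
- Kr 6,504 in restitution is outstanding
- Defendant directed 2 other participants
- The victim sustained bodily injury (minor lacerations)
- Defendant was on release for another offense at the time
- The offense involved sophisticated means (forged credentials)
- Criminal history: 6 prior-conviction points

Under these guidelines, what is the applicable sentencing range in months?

36-44 months

Base offense level for aggravated theft: 9.
S1 applies: 9 + 2 = 11.
S2 applies: 11 + 2 = 13.
S3 does not apply.
S4 applies (level before this adjustment is 13 ≥ 7, so +5): 13 + 5 = 18.
S5 does not apply.
S6 applies (level before this adjustment is 18 ≥ 14, so +5): 18 + 5 = 23.
S7 applies: 23 + 1 = 24.
Level 24 exceeds the maximum of 18; capped at 18.
Final offense level: 18.
Criminal history: 6 prior points → Category Moderate (5+).
Level 18 falls in the 15-18 band.
Grid: Level 15-18 × Category Moderate = 36-44 months.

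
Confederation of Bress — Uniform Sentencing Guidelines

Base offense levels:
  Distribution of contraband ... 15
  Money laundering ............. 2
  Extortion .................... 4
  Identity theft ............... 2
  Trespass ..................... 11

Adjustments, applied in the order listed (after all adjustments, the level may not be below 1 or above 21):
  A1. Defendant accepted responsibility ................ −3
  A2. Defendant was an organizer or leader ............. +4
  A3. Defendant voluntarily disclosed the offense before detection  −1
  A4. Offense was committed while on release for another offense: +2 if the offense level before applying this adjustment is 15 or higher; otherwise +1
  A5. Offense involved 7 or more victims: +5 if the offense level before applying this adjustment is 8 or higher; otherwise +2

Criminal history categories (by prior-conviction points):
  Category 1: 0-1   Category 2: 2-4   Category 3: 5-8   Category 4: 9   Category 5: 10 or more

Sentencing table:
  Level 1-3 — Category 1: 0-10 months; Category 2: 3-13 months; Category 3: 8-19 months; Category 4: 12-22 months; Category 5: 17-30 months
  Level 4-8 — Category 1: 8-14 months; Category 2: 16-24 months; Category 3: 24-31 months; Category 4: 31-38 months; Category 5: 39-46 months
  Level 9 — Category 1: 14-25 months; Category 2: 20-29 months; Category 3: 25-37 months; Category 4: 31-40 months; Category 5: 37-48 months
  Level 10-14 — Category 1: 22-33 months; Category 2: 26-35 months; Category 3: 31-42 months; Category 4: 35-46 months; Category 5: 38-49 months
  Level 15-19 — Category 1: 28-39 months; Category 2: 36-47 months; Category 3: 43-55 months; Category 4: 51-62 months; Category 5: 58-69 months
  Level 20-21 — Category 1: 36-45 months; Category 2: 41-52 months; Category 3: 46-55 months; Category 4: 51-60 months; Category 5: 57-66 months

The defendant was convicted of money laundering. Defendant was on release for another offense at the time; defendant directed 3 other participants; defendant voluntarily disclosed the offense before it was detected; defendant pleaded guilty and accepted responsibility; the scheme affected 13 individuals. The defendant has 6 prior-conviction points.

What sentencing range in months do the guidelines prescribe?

Base offense level for money laundering: 2.
A1 applies: 2 − 3 = -1.
A2 applies: -1 + 4 = 3.
A3 applies: 3 − 1 = 2.
A4 applies (level before this adjustment is 2 < 15, so +1): 2 + 1 = 3.
A5 applies (level before this adjustment is 3 < 8, so +2): 3 + 2 = 5.
Final offense level: 5.
Criminal history: 6 prior points → Category 3 (5-8).
Level 5 falls in the 4-8 band.
Grid: Level 4-8 × Category 3 = 24-31 months.

24-31 months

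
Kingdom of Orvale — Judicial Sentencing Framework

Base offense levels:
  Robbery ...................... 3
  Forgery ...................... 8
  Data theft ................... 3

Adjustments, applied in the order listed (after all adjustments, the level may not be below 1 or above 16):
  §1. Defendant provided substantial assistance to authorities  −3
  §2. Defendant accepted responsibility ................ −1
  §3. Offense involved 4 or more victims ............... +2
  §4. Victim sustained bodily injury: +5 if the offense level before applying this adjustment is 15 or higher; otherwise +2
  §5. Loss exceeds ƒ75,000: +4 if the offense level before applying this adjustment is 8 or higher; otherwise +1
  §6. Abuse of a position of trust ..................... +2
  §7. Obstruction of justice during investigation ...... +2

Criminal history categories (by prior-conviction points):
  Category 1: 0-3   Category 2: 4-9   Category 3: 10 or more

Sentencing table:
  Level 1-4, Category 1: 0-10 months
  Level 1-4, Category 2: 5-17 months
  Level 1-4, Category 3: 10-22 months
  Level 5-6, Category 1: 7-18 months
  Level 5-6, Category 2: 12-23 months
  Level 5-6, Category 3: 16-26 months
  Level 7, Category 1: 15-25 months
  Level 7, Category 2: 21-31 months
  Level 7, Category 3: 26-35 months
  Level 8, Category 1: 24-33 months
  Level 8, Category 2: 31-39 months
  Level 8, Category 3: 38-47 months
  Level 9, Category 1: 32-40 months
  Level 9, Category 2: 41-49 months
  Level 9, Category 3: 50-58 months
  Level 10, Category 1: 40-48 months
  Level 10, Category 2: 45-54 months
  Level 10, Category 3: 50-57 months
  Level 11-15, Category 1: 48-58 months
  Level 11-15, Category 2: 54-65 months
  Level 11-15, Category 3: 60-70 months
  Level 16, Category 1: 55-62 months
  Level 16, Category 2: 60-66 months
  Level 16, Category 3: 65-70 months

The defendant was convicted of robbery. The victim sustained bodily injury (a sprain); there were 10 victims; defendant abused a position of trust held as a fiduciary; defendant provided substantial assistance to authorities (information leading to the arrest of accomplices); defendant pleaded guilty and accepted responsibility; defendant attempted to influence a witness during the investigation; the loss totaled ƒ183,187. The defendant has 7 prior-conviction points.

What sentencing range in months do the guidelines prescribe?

Base offense level for robbery: 3.
§1 applies: 3 − 3 = 0.
§2 applies: 0 − 1 = -1.
§3 applies: -1 + 2 = 1.
§4 applies (level before this adjustment is 1 < 15, so +2): 1 + 2 = 3.
§5 applies (level before this adjustment is 3 < 8, so +1): 3 + 1 = 4.
§6 applies: 4 + 2 = 6.
§7 applies: 6 + 2 = 8.
Final offense level: 8.
Criminal history: 7 prior points → Category 2 (4-9).
Level 8 falls in the 8 band.
Grid: Level 8 × Category 2 = 31-39 months.

31-39 months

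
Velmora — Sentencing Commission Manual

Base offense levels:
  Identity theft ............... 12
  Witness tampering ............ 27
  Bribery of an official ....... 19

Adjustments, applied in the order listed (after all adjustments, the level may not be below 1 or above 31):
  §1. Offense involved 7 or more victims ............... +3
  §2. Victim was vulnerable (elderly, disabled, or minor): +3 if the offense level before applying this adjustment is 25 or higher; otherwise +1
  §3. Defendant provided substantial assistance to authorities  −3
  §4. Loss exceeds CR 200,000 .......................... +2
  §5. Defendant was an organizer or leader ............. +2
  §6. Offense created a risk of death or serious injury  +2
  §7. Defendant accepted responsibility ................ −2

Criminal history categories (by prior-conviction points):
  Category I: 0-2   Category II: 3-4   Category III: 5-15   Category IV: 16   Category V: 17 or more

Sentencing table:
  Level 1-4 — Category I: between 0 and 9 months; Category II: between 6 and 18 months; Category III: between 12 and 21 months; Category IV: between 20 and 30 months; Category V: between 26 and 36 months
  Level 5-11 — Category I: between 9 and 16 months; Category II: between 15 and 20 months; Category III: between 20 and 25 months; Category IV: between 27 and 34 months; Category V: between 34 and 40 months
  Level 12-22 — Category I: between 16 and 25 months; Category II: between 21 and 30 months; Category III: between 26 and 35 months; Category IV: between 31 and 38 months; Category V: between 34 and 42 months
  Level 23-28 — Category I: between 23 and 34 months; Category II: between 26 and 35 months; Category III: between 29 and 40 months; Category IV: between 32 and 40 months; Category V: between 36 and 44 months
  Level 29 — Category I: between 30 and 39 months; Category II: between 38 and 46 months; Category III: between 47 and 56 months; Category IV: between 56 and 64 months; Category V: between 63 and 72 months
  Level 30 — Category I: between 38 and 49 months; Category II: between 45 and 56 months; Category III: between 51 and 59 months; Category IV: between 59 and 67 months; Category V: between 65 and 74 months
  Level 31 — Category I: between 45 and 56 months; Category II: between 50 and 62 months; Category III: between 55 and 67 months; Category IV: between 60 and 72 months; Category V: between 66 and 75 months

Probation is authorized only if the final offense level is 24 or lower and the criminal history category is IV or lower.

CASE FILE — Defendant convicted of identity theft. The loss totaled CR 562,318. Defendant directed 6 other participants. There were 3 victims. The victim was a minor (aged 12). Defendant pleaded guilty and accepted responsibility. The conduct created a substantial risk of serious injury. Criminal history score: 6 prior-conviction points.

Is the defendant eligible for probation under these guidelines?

Base offense level for identity theft: 12.
§2 applies (level before this adjustment is 12 < 25, so +1): 12 + 1 = 13.
§3 does not apply.
§4 applies: 13 + 2 = 15.
§5 applies: 15 + 2 = 17.
§6 applies: 17 + 2 = 19.
§7 applies: 19 − 2 = 17.
Final offense level: 17.
Criminal history: 6 prior points → Category III (5-15).
Level 17 falls in the 12-22 band.
Grid: Level 12-22 × Category III = 26-35 months.
Probation check: level 17 ≤ 24 and category III ≤ IV → eligible.

Yes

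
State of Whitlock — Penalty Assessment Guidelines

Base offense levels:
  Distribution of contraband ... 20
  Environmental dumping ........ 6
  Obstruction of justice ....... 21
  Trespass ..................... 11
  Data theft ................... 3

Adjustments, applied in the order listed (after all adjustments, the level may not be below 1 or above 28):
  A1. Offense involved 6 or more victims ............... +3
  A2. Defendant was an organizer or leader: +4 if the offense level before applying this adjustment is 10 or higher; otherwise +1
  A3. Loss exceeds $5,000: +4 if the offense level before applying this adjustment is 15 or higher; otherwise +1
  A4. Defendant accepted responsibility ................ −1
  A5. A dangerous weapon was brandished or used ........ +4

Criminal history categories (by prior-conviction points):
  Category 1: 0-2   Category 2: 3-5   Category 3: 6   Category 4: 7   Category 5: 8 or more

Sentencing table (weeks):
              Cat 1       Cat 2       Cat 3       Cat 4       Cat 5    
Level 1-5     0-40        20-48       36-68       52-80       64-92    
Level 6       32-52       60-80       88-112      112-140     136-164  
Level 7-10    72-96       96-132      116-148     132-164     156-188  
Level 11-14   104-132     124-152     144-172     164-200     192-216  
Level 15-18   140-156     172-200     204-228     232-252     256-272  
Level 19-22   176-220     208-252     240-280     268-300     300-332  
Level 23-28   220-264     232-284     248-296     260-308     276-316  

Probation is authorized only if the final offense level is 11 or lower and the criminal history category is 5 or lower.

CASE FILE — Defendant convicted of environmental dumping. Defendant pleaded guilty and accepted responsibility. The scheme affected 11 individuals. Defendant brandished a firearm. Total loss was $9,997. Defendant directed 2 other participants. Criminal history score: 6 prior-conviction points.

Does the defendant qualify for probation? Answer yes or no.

Base offense level for environmental dumping: 6.
A1 applies: 6 + 3 = 9.
A2 applies (level before this adjustment is 9 < 10, so +1): 9 + 1 = 10.
A3 applies (level before this adjustment is 10 < 15, so +1): 10 + 1 = 11.
A4 applies: 11 − 1 = 10.
A5 applies: 10 + 4 = 14.
Final offense level: 14.
Criminal history: 6 prior points → Category 3 (6).
Level 14 falls in the 11-14 band.
Grid: Level 11-14 × Category 3 = 144-172 weeks.
Probation check: level 14 > 11 and category 3 ≤ 5 → not eligible.

No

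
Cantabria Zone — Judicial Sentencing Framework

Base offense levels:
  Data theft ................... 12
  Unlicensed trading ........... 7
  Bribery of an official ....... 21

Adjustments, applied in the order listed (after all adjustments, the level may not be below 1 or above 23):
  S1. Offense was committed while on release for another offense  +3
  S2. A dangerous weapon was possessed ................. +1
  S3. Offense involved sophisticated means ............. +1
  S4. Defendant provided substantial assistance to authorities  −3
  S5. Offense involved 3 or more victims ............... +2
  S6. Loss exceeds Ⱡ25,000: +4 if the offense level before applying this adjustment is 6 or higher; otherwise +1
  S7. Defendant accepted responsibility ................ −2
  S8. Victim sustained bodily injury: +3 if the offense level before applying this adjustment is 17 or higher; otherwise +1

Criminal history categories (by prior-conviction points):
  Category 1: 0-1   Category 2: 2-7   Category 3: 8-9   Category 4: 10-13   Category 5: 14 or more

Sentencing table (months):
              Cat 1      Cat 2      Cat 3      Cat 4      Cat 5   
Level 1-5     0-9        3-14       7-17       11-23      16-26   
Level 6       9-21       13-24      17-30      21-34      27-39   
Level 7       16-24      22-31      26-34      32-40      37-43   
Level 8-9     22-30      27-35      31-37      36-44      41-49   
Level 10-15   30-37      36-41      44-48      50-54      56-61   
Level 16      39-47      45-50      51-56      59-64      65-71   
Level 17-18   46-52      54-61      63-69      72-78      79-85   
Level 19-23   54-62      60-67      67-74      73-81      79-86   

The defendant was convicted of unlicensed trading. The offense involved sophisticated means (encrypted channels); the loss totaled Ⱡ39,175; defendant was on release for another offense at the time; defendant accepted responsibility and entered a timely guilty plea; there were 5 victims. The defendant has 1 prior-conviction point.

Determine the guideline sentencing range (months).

Base offense level for unlicensed trading: 7.
S1 applies: 7 + 3 = 10.
S3 applies: 10 + 1 = 11.
S4 does not apply.
S5 applies: 11 + 2 = 13.
S6 applies (level before this adjustment is 13 ≥ 6, so +4): 13 + 4 = 17.
S7 applies: 17 − 2 = 15.
S8 does not apply.
Final offense level: 15.
Criminal history: 1 prior point → Category 1 (0-1).
Level 15 falls in the 10-15 band.
Grid: Level 10-15 × Category 1 = 30-37 months.

30-37 months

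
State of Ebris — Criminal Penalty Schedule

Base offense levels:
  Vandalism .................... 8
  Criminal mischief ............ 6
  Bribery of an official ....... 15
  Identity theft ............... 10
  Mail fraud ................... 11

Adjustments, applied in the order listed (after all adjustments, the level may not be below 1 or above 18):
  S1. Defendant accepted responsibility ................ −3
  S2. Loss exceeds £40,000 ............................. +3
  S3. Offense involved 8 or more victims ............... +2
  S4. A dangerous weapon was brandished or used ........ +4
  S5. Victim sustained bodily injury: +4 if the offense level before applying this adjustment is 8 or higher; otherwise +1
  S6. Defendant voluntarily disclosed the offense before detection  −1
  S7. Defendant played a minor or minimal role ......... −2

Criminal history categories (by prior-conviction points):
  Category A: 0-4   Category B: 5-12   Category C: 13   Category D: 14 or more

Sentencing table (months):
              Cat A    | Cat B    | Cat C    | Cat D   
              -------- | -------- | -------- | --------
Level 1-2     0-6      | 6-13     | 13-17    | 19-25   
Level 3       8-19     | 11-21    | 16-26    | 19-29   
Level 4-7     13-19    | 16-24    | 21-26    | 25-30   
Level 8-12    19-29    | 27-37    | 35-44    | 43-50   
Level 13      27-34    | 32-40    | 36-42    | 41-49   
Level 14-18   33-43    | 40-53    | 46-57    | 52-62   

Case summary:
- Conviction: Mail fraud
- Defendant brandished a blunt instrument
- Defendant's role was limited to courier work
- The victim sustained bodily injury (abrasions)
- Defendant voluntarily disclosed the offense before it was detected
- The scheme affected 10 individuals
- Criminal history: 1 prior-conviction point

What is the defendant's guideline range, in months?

33-43 months

Base offense level for mail fraud: 11.
S2 does not apply.
S3 applies: 11 + 2 = 13.
S4 applies: 13 + 4 = 17.
S5 applies (level before this adjustment is 17 ≥ 8, so +4): 17 + 4 = 21.
S6 applies: 21 − 1 = 20.
S7 applies: 20 − 2 = 18.
Final offense level: 18.
Criminal history: 1 prior point → Category A (0-4).
Level 18 falls in the 14-18 band.
Grid: Level 14-18 × Category A = 33-43 months.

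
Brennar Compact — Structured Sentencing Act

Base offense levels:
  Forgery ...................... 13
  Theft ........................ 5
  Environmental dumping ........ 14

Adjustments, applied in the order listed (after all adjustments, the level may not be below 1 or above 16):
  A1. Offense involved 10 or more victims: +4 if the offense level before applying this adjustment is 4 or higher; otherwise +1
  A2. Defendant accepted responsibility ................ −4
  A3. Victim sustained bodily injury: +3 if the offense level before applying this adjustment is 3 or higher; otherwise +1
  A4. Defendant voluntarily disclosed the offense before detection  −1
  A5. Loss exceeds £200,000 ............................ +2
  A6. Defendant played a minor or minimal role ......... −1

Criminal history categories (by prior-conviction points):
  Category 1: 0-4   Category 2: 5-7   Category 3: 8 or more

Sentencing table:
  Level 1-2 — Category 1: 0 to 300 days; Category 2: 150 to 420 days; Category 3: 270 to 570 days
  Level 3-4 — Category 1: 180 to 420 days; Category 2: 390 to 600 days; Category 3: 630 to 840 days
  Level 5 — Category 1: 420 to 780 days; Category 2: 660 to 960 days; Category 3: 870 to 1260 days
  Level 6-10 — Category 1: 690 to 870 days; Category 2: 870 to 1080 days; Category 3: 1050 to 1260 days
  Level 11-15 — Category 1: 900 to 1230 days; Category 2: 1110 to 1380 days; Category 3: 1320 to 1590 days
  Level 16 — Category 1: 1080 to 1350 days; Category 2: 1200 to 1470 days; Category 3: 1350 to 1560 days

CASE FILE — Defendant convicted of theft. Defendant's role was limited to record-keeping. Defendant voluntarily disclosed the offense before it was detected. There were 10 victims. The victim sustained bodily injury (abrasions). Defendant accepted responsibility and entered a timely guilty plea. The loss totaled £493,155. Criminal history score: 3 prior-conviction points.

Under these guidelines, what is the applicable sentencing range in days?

690-870 days

Base offense level for theft: 5.
A1 applies (level before this adjustment is 5 ≥ 4, so +4): 5 + 4 = 9.
A2 applies: 9 − 4 = 5.
A3 applies (level before this adjustment is 5 ≥ 3, so +3): 5 + 3 = 8.
A4 applies: 8 − 1 = 7.
A5 applies: 7 + 2 = 9.
A6 applies: 9 − 1 = 8.
Final offense level: 8.
Criminal history: 3 prior points → Category 1 (0-4).
Level 8 falls in the 6-10 band.
Grid: Level 6-10 × Category 1 = 690-870 days.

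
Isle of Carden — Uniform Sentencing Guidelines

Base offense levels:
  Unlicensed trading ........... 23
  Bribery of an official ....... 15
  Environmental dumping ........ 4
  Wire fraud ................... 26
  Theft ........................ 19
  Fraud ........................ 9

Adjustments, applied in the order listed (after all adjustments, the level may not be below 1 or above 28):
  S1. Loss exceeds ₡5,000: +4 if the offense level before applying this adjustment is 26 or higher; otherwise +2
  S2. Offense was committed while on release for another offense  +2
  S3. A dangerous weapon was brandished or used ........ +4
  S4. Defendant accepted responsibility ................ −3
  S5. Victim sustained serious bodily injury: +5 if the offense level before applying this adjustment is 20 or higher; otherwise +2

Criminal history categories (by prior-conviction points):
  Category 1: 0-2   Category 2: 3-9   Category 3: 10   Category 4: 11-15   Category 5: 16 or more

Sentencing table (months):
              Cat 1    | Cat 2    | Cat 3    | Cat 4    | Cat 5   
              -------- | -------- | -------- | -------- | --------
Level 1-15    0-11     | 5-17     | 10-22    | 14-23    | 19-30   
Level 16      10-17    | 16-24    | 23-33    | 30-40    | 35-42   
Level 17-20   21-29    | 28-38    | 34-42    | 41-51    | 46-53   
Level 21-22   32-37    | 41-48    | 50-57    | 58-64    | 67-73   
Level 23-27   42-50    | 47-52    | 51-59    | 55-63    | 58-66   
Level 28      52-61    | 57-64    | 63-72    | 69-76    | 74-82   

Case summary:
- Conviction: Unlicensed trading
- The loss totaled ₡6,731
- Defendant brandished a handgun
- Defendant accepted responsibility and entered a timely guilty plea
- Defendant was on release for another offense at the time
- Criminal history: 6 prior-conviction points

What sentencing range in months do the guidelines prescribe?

Base offense level for unlicensed trading: 23.
S1 applies (level before this adjustment is 23 < 26, so +2): 23 + 2 = 25.
S2 applies: 25 + 2 = 27.
S3 applies: 27 + 4 = 31.
S4 applies: 31 − 3 = 28.
Final offense level: 28.
Criminal history: 6 prior points → Category 2 (3-9).
Level 28 falls in the 28 band.
Grid: Level 28 × Category 2 = 57-64 months.

57-64 months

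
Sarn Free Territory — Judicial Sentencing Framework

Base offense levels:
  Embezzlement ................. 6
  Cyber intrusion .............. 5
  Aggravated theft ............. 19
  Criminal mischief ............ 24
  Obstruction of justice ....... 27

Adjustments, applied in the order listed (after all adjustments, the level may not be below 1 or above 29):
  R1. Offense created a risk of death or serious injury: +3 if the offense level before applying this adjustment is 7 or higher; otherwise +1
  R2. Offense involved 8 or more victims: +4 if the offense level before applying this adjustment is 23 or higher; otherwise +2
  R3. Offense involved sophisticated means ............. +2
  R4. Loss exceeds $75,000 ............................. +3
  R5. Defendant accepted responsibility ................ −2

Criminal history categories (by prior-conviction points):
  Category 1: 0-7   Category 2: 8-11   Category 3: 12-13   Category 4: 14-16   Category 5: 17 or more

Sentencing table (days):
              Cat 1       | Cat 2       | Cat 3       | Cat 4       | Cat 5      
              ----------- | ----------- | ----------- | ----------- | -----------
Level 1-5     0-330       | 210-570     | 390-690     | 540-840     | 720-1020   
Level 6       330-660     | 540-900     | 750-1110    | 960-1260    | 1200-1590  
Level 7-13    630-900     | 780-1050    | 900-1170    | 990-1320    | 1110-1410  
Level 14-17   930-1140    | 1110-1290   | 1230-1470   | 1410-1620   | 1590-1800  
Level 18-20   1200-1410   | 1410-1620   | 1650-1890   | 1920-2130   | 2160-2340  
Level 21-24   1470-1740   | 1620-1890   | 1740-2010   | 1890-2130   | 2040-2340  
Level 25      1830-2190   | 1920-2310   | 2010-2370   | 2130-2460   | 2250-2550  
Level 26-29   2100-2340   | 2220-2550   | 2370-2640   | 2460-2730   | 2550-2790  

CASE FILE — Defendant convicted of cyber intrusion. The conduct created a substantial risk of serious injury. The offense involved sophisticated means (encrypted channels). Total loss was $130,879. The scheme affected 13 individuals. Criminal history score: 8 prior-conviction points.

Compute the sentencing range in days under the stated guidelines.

Base offense level for cyber intrusion: 5.
R1 applies (level before this adjustment is 5 < 7, so +1): 5 + 1 = 6.
R2 applies (level before this adjustment is 6 < 23, so +2): 6 + 2 = 8.
R3 applies: 8 + 2 = 10.
R4 applies: 10 + 3 = 13.
R5 does not apply.
Final offense level: 13.
Criminal history: 8 prior points → Category 2 (8-11).
Level 13 falls in the 7-13 band.
Grid: Level 7-13 × Category 2 = 780-1050 days.

780-1050 days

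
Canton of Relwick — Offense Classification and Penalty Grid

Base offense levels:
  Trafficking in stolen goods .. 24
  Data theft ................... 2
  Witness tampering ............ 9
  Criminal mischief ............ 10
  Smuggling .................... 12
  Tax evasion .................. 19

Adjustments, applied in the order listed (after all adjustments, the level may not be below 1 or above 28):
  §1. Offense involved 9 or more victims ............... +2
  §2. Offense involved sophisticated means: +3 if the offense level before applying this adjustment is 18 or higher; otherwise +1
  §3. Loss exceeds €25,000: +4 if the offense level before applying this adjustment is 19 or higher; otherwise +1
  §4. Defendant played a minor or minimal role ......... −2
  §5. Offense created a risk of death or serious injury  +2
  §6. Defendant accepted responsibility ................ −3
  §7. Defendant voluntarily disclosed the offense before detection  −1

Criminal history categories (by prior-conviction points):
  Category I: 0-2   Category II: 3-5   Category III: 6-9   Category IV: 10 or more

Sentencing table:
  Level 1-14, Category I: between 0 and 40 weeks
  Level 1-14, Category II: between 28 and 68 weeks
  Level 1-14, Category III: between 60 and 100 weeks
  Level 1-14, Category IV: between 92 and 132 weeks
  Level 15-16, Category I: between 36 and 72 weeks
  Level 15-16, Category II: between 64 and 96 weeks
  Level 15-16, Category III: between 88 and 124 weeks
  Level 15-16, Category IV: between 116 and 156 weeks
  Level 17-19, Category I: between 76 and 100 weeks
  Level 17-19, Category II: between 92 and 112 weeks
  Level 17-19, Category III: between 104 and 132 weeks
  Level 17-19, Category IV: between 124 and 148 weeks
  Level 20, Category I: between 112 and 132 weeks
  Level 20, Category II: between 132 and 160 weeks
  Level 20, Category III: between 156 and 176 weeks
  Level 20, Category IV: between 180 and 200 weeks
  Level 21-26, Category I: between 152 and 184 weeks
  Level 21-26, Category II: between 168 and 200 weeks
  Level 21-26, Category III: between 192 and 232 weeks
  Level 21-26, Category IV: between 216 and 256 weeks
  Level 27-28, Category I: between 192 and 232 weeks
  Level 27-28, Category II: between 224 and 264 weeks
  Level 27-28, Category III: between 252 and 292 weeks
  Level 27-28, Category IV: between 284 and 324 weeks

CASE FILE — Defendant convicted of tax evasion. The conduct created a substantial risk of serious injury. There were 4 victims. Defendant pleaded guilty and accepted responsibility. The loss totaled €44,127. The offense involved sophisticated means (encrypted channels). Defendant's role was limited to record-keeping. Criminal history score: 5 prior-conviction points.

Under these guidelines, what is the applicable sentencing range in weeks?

168-200 weeks

Base offense level for tax evasion: 19.
§1 does not apply.
§2 applies (level before this adjustment is 19 ≥ 18, so +3): 19 + 3 = 22.
§3 applies (level before this adjustment is 22 ≥ 19, so +4): 22 + 4 = 26.
§4 applies: 26 − 2 = 24.
§5 applies: 24 + 2 = 26.
§6 applies: 26 − 3 = 23.
§7 does not apply.
Final offense level: 23.
Criminal history: 5 prior points → Category II (3-5).
Level 23 falls in the 21-26 band.
Grid: Level 21-26 × Category II = 168-200 weeks.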